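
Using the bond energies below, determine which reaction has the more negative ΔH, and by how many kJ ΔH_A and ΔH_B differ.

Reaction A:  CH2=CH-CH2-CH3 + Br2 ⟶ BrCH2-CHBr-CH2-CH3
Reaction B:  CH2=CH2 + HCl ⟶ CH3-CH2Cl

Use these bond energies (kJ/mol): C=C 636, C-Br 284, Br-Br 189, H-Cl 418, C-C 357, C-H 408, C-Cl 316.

Reaction A:
  Bonds broken (reactants):
    Br-Br: 1 × 189 = 189
    C-C: 2 × 357 = 714
    C-H: 8 × 408 = 3264
    C=C: 1 × 636 = 636
    Σ(broken) = 4803 kJ
  Bonds formed (products):
    C-Br: 2 × 284 = 568
    C-C: 3 × 357 = 1071
    C-H: 8 × 408 = 3264
    Σ(formed) = 4903 kJ
  ΔH_A = 4803 − 4903 = −100 kJ
Reaction B:
  Bonds broken (reactants):
    C-H: 4 × 408 = 1632
    C=C: 1 × 636 = 636
    H-Cl: 1 × 418 = 418
    Σ(broken) = 2686 kJ
  Bonds formed (products):
    C-C: 1 × 357 = 357
    C-Cl: 1 × 316 = 316
    C-H: 5 × 408 = 2040
    Σ(formed) = 2713 kJ
  ΔH_B = 2686 − 2713 = −27 kJ
ΔH_A − ΔH_B = −73 kJ, so reaction A has the more negative ΔH; |ΔH_A − ΔH_B| = 73 kJ.

Reaction A, by 73 kJ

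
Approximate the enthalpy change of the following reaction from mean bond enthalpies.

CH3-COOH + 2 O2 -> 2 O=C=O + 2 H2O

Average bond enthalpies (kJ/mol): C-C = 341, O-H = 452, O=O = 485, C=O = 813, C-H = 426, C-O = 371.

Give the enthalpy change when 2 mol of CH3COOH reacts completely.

Bonds broken (reactants):
  C-C: 1 × 341 = 341
  C-H: 3 × 426 = 1278
  C-O: 1 × 371 = 371
  C=O: 1 × 813 = 813
  O-H: 1 × 452 = 452
  O=O: 2 × 485 = 970
  Σ(broken) = 4225 kJ
Bonds formed (products):
  C=O: 4 × 813 = 3252
  O-H: 4 × 452 = 1808
  Σ(formed) = 5060 kJ
ΔH = Σ(broken) − Σ(formed) = 4225 − 5060 = −835 kJ
For 2× the reaction as written: 2 × (−835) = −1670 kJ

ΔH = −1670 kJ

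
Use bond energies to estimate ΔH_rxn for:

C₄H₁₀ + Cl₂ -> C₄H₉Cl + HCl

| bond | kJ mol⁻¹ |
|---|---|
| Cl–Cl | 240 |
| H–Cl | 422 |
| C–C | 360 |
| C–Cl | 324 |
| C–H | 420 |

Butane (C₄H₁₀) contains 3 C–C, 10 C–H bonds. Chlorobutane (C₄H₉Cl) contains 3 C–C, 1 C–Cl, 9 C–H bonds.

Bonds broken (reactants):
  C–C: 3 × 360 = 1080
  C–H: 10 × 420 = 4200
  Cl–Cl: 1 × 240 = 240
  Σ(broken) = 5520 kJ
Bonds formed (products):
  C–C: 3 × 360 = 1080
  C–Cl: 1 × 324 = 324
  C–H: 9 × 420 = 3780
  H–Cl: 1 × 422 = 422
  Σ(formed) = 5606 kJ
ΔH = Σ(broken) − Σ(formed) = 5520 − 5606 = −86 kJ

ΔH ≈ −86 kJ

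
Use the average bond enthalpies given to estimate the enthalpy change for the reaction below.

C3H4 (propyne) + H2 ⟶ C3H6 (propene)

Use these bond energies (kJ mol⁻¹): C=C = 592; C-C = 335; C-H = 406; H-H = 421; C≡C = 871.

ΔH ≈ −112 kJ

Bonds broken (reactants):
  C≡C: 1 × 871 = 871
  C-C: 1 × 335 = 335
  C-H: 4 × 406 = 1624
  H-H: 1 × 421 = 421
  Σ(broken) = 3251 kJ
Bonds formed (products):
  C-C: 1 × 335 = 335
  C-H: 6 × 406 = 2436
  C=C: 1 × 592 = 592
  Σ(formed) = 3363 kJ
ΔH = Σ(broken) − Σ(formed) = 3251 − 3363 = −112 kJ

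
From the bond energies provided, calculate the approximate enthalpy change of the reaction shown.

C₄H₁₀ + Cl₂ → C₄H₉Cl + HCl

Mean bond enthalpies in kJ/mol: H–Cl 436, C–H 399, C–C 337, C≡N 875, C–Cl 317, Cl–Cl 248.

Bonds broken (reactants):
  C–C: 3 × 337 = 1011
  C–H: 10 × 399 = 3990
  Cl–Cl: 1 × 248 = 248
  Σ(broken) = 5249 kJ
Bonds formed (products):
  C–C: 3 × 337 = 1011
  C–Cl: 1 × 317 = 317
  C–H: 9 × 399 = 3591
  H–Cl: 1 × 436 = 436
  Σ(formed) = 5355 kJ
ΔH = Σ(broken) − Σ(formed) = 5249 − 5355 = −106 kJ

ΔH ≈ −106 kJ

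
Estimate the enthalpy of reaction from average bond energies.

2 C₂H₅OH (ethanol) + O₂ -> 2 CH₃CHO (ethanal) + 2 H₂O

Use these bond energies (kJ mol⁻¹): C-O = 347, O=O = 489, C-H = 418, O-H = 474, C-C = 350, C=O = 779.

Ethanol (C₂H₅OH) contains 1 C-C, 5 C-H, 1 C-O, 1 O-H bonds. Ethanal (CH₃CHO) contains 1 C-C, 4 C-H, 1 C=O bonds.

ΔH ≈ −487 kJ

Bonds broken (reactants):
  C-C: 2 × 350 = 700
  C-H: 10 × 418 = 4180
  C-O: 2 × 347 = 694
  O-H: 2 × 474 = 948
  O=O: 1 × 489 = 489
  Σ(broken) = 7011 kJ
Bonds formed (products):
  C-C: 2 × 350 = 700
  C-H: 8 × 418 = 3344
  C=O: 2 × 779 = 1558
  O-H: 4 × 474 = 1896
  Σ(formed) = 7498 kJ
ΔH = Σ(broken) − Σ(formed) = 7011 − 7498 = −487 kJ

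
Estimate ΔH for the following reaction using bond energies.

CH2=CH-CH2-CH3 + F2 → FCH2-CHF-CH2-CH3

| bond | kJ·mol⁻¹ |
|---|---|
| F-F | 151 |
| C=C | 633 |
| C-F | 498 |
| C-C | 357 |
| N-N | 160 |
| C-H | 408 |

Bonds broken (reactants):
  C-C: 2 × 357 = 714
  C-H: 8 × 408 = 3264
  C=C: 1 × 633 = 633
  F-F: 1 × 151 = 151
  Σ(broken) = 4762 kJ
Bonds formed (products):
  C-C: 3 × 357 = 1071
  C-F: 2 × 498 = 996
  C-H: 8 × 408 = 3264
  Σ(formed) = 5331 kJ
ΔH = Σ(broken) − Σ(formed) = 4762 − 5331 = −569 kJ

ΔH ≈ −569 kJ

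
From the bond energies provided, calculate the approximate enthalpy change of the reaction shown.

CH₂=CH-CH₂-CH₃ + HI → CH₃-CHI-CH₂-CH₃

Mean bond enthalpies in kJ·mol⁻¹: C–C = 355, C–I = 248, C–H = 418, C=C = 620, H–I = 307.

Bonds broken (reactants):
  C–C: 2 × 355 = 710
  C–H: 8 × 418 = 3344
  C=C: 1 × 620 = 620
  H–I: 1 × 307 = 307
  Σ(broken) = 4981 kJ
Bonds formed (products):
  C–C: 3 × 355 = 1065
  C–H: 9 × 418 = 3762
  C–I: 1 × 248 = 248
  Σ(formed) = 5075 kJ
ΔH = Σ(broken) − Σ(formed) = 4981 − 5075 = −94 kJ

ΔH ≈ −94 kJ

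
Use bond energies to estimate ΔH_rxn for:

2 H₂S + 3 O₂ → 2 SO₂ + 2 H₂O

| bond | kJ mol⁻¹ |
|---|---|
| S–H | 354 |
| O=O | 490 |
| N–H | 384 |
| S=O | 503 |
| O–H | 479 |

Bonds broken (reactants):
  O=O: 3 × 490 = 1470
  S–H: 4 × 354 = 1416
  Σ(broken) = 2886 kJ
Bonds formed (products):
  O–H: 4 × 479 = 1916
  S=O: 4 × 503 = 2012
  Σ(formed) = 3928 kJ
ΔH = Σ(broken) − Σ(formed) = 2886 − 3928 = −1042 kJ

ΔH ≈ −1042 kJ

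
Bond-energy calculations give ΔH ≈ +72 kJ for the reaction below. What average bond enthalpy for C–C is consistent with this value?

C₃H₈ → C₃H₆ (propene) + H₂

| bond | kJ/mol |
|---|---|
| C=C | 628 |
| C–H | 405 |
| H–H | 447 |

Let D be the C–C bond energy.
Σ(broken) = 2×D + 8×405 = 3240 + 2D
Σ(formed) = 1×D + 6×405 + 1×628 + 1×447 = 3505 + D
ΔH = Σ(broken) − Σ(formed) = (3240 + 2D) − (3505 + D) = −265 + D
Setting this equal to +72 kJ gives D = 337 kJ/mol.

D(C–C) ≈ 337 kJ/mol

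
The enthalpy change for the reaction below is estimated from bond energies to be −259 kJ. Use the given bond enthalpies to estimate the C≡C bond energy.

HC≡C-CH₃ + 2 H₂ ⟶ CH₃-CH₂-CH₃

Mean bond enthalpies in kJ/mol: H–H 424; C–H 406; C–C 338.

Let D be the C≡C bond energy.
Σ(broken) = 1×D + 1×338 + 4×406 + 2×424 = 2810 + D
Σ(formed) = 2×338 + 8×406 = 3924
ΔH = Σ(broken) − Σ(formed) = (2810 + D) − (3924) = −1114 + D
Setting this equal to −259 kJ gives D = 855 kJ/mol.

D(C≡C) ≈ 855 kJ/mol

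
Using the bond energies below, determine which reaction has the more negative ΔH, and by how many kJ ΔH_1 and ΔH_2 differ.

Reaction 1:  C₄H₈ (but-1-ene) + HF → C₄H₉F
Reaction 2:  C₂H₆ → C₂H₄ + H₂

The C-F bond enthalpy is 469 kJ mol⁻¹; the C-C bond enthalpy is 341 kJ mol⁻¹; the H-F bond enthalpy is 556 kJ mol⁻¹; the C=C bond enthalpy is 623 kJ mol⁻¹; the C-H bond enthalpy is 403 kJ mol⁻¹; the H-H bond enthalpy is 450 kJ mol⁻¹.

Reaction 1, by 108 kJ

Reaction 1:
  Bonds broken (reactants):
    C-C: 2 × 341 = 682
    C-H: 8 × 403 = 3224
    C=C: 1 × 623 = 623
    H-F: 1 × 556 = 556
    Σ(broken) = 5085 kJ
  Bonds formed (products):
    C-C: 3 × 341 = 1023
    C-F: 1 × 469 = 469
    C-H: 9 × 403 = 3627
    Σ(formed) = 5119 kJ
  ΔH_1 = 5085 − 5119 = −34 kJ
Reaction 2:
  Bonds broken (reactants):
    C-C: 1 × 341 = 341
    C-H: 6 × 403 = 2418
    Σ(broken) = 2759 kJ
  Bonds formed (products):
    C-H: 4 × 403 = 1612
    C=C: 1 × 623 = 623
    H-H: 1 × 450 = 450
    Σ(formed) = 2685 kJ
  ΔH_2 = 2759 − 2685 = +74 kJ
ΔH_1 − ΔH_2 = −108 kJ, so reaction 1 has the more negative ΔH; |ΔH_1 − ΔH_2| = 108 kJ.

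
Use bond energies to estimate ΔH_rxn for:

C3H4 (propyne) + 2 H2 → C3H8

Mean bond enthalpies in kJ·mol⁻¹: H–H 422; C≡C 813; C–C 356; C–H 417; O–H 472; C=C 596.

Bonds broken (reactants):
  C≡C: 1 × 813 = 813
  C–C: 1 × 356 = 356
  C–H: 4 × 417 = 1668
  H–H: 2 × 422 = 844
  Σ(broken) = 3681 kJ
Bonds formed (products):
  C–C: 2 × 356 = 712
  C–H: 8 × 417 = 3336
  Σ(formed) = 4048 kJ
ΔH = Σ(broken) − Σ(formed) = 3681 − 4048 = −367 kJ

ΔH ≈ −367 kJ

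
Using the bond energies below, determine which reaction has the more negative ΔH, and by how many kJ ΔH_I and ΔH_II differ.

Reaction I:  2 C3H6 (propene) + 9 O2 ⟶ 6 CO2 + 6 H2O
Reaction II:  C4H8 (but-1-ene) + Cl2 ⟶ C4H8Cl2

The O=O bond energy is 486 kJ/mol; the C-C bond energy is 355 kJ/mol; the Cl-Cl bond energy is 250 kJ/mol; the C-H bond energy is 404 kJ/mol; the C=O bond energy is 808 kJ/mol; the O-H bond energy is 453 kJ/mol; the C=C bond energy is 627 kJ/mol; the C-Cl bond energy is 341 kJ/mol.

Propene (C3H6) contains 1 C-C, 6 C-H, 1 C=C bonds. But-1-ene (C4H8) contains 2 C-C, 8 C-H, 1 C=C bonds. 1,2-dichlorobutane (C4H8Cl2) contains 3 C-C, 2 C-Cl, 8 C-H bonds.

Reaction I:
  Bonds broken (reactants):
    C-C: 2 × 355 = 710
    C-H: 12 × 404 = 4848
    C=C: 2 × 627 = 1254
    O=O: 9 × 486 = 4374
    Σ(broken) = 11186 kJ
  Bonds formed (products):
    C=O: 12 × 808 = 9696
    O-H: 12 × 453 = 5436
    Σ(formed) = 15132 kJ
  ΔH_I = 11186 − 15132 = −3946 kJ
Reaction II:
  Bonds broken (reactants):
    C-C: 2 × 355 = 710
    C-H: 8 × 404 = 3232
    C=C: 1 × 627 = 627
    Cl-Cl: 1 × 250 = 250
    Σ(broken) = 4819 kJ
  Bonds formed (products):
    C-C: 3 × 355 = 1065
    C-Cl: 2 × 341 = 682
    C-H: 8 × 404 = 3232
    Σ(formed) = 4979 kJ
  ΔH_II = 4819 − 4979 = −160 kJ
ΔH_I − ΔH_II = −3786 kJ, so reaction I has the more negative ΔH; |ΔH_I − ΔH_II| = 3786 kJ.

Reaction I, by 3786 kJ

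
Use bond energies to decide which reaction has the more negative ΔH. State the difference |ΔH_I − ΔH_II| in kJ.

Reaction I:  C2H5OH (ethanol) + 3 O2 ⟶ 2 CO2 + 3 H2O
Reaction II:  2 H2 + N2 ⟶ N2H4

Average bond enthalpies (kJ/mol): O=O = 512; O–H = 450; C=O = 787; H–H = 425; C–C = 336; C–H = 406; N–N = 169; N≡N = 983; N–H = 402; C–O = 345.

Reaction I:
  Bonds broken (reactants):
    C–C: 1 × 336 = 336
    C–H: 5 × 406 = 2030
    C–O: 1 × 345 = 345
    O–H: 1 × 450 = 450
    O=O: 3 × 512 = 1536
    Σ(broken) = 4697 kJ
  Bonds formed (products):
    C=O: 4 × 787 = 3148
    O–H: 6 × 450 = 2700
    Σ(formed) = 5848 kJ
  ΔH_I = 4697 − 5848 = −1151 kJ
Reaction II:
  Bonds broken (reactants):
    H–H: 2 × 425 = 850
    N≡N: 1 × 983 = 983
    Σ(broken) = 1833 kJ
  Bonds formed (products):
    N–H: 4 × 402 = 1608
    N–N: 1 × 169 = 169
    Σ(formed) = 1777 kJ
  ΔH_II = 1833 − 1777 = +56 kJ
ΔH_I − ΔH_II = −1207 kJ, so reaction I has the more negative ΔH; |ΔH_I − ΔH_II| = 1207 kJ.

Reaction I, by 1207 kJ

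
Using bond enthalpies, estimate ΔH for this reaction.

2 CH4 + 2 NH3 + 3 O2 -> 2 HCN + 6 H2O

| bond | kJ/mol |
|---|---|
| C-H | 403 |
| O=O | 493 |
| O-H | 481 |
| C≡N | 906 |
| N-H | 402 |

ΔH ≈ −1275 kJ

Bonds broken (reactants):
  C-H: 8 × 403 = 3224
  N-H: 6 × 402 = 2412
  O=O: 3 × 493 = 1479
  Σ(broken) = 7115 kJ
Bonds formed (products):
  C≡N: 2 × 906 = 1812
  C-H: 2 × 403 = 806
  O-H: 12 × 481 = 5772
  Σ(formed) = 8390 kJ
ΔH = Σ(broken) − Σ(formed) = 7115 − 8390 = −1275 kJ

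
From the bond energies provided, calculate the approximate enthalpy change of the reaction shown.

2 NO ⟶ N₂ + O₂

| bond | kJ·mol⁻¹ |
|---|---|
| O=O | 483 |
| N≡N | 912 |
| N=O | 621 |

Bonds broken (reactants):
  N=O: 2 × 621 = 1242
  Σ(broken) = 1242 kJ
Bonds formed (products):
  N≡N: 1 × 912 = 912
  O=O: 1 × 483 = 483
  Σ(formed) = 1395 kJ
ΔH = Σ(broken) − Σ(formed) = 1242 − 1395 = −153 kJ

ΔH ≈ −153 kJ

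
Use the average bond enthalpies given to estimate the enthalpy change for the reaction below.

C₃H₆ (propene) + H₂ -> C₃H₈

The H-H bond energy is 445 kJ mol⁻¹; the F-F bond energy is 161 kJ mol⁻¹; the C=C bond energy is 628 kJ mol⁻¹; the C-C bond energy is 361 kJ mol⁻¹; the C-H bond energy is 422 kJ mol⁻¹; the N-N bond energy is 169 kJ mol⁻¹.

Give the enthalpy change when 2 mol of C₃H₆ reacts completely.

ΔH = −264 kJ

Bonds broken (reactants):
  C-C: 1 × 361 = 361
  C-H: 6 × 422 = 2532
  C=C: 1 × 628 = 628
  H-H: 1 × 445 = 445
  Σ(broken) = 3966 kJ
Bonds formed (products):
  C-C: 2 × 361 = 722
  C-H: 8 × 422 = 3376
  Σ(formed) = 4098 kJ
ΔH = Σ(broken) − Σ(formed) = 3966 − 4098 = −132 kJ
For 2× the reaction as written: 2 × (−132) = −264 kJ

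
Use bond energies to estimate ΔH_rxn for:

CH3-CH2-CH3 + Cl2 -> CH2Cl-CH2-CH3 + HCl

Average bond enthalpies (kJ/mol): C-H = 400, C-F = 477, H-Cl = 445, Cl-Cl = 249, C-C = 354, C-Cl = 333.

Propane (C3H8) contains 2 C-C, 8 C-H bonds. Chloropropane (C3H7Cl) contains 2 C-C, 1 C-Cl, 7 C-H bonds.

ΔH ≈ −129 kJ

Bonds broken (reactants):
  C-C: 2 × 354 = 708
  C-H: 8 × 400 = 3200
  Cl-Cl: 1 × 249 = 249
  Σ(broken) = 4157 kJ
Bonds formed (products):
  C-C: 2 × 354 = 708
  C-Cl: 1 × 333 = 333
  C-H: 7 × 400 = 2800
  H-Cl: 1 × 445 = 445
  Σ(formed) = 4286 kJ
ΔH = Σ(broken) − Σ(formed) = 4157 − 4286 = −129 kJ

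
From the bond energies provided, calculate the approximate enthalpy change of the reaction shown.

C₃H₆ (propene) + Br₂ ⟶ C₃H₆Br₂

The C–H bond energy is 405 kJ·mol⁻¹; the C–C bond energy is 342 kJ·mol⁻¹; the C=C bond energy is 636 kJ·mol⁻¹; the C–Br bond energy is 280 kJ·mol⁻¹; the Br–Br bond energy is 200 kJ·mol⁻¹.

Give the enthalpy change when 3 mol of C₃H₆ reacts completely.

ΔH = −198 kJ

Bonds broken (reactants):
  Br–Br: 1 × 200 = 200
  C–C: 1 × 342 = 342
  C–H: 6 × 405 = 2430
  C=C: 1 × 636 = 636
  Σ(broken) = 3608 kJ
Bonds formed (products):
  C–Br: 2 × 280 = 560
  C–C: 2 × 342 = 684
  C–H: 6 × 405 = 2430
  Σ(formed) = 3674 kJ
ΔH = Σ(broken) − Σ(formed) = 3608 − 3674 = −66 kJ
For 3× the reaction as written: 3 × (−66) = −198 kJ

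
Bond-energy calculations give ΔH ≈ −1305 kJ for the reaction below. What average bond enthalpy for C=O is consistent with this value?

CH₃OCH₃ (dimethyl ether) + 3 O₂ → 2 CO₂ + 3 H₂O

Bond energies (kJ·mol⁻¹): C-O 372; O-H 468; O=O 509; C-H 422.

D(C=O) ≈ 825 kJ/mol

Let D be the C=O bond energy.
Σ(broken) = 6×422 + 2×372 + 3×509 = 4803
Σ(formed) = 4×D + 6×468 = 2808 + 4D
ΔH = Σ(broken) − Σ(formed) = (4803) − (2808 + 4D) = +1995 − 4D
Setting this equal to −1305 kJ gives 4D = 3300, so D = 825 kJ/mol.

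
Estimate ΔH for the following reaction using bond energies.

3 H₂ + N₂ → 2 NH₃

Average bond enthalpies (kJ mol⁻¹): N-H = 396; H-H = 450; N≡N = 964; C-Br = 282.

Bonds broken (reactants):
  H-H: 3 × 450 = 1350
  N≡N: 1 × 964 = 964
  Σ(broken) = 2314 kJ
Bonds formed (products):
  N-H: 6 × 396 = 2376
  Σ(formed) = 2376 kJ
ΔH = Σ(broken) − Σ(formed) = 2314 − 2376 = −62 kJ

ΔH ≈ −62 kJ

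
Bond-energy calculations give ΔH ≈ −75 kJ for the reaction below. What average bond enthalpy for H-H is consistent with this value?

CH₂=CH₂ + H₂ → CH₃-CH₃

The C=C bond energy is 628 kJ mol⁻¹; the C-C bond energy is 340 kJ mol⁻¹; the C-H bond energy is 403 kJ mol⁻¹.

Let D be the H-H bond energy.
Σ(broken) = 4×403 + 1×628 + 1×D = 2240 + D
Σ(formed) = 1×340 + 6×403 = 2758
ΔH = Σ(broken) − Σ(formed) = (2240 + D) − (2758) = −518 + D
Setting this equal to −75 kJ gives D = 443 kJ/mol.

D(H-H) ≈ 443 kJ/mol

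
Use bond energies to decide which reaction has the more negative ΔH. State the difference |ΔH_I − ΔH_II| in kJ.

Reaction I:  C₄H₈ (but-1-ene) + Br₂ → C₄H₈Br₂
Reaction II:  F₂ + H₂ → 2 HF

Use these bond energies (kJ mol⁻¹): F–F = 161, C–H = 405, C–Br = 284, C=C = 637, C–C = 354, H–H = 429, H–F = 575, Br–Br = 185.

Reaction II, by 460 kJ

Reaction I:
  Bonds broken (reactants):
    Br–Br: 1 × 185 = 185
    C–C: 2 × 354 = 708
    C–H: 8 × 405 = 3240
    C=C: 1 × 637 = 637
    Σ(broken) = 4770 kJ
  Bonds formed (products):
    C–Br: 2 × 284 = 568
    C–C: 3 × 354 = 1062
    C–H: 8 × 405 = 3240
    Σ(formed) = 4870 kJ
  ΔH_I = 4770 − 4870 = −100 kJ
Reaction II:
  Bonds broken (reactants):
    F–F: 1 × 161 = 161
    H–H: 1 × 429 = 429
    Σ(broken) = 590 kJ
  Bonds formed (products):
    H–F: 2 × 575 = 1150
    Σ(formed) = 1150 kJ
  ΔH_II = 590 − 1150 = −560 kJ
ΔH_I − ΔH_II = +460 kJ, so reaction II has the more negative ΔH; |ΔH_I − ΔH_II| = 460 kJ.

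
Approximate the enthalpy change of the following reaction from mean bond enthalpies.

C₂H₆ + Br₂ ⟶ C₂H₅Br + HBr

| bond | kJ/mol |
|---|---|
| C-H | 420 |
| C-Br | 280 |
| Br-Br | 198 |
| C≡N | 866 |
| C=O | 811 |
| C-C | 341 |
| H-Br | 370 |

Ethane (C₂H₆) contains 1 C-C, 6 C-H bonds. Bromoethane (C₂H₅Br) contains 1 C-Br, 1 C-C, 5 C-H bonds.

ΔH ≈ −32 kJ

Bonds broken (reactants):
  Br-Br: 1 × 198 = 198
  C-C: 1 × 341 = 341
  C-H: 6 × 420 = 2520
  Σ(broken) = 3059 kJ
Bonds formed (products):
  C-Br: 1 × 280 = 280
  C-C: 1 × 341 = 341
  C-H: 5 × 420 = 2100
  H-Br: 1 × 370 = 370
  Σ(formed) = 3091 kJ
ΔH = Σ(broken) − Σ(formed) = 3059 − 3091 = −32 kJ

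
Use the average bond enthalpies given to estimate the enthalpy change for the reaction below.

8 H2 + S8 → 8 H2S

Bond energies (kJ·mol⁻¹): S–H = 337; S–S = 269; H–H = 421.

ΔH ≈ +128 kJ

Bonds broken (reactants):
  H–H: 8 × 421 = 3368
  S–S: 8 × 269 = 2152
  Σ(broken) = 5520 kJ
Bonds formed (products):
  S–H: 16 × 337 = 5392
  Σ(formed) = 5392 kJ
ΔH = Σ(broken) − Σ(formed) = 5520 − 5392 = +128 kJ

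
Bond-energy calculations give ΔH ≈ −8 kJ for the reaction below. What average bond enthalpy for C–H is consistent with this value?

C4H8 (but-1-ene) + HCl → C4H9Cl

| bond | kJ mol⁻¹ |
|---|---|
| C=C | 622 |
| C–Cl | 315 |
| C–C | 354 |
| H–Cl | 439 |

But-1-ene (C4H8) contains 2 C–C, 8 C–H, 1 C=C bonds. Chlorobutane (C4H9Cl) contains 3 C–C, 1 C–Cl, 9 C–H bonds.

D(C–H) ≈ 400 kJ/mol

Let D be the C–H bond energy.
Σ(broken) = 2×354 + 8×D + 1×622 + 1×439 = 1769 + 8D
Σ(formed) = 3×354 + 1×315 + 9×D = 1377 + 9D
ΔH = Σ(broken) − Σ(formed) = (1769 + 8D) − (1377 + 9D) = +392 − D
Setting this equal to −8 kJ gives D = 400 kJ/mol.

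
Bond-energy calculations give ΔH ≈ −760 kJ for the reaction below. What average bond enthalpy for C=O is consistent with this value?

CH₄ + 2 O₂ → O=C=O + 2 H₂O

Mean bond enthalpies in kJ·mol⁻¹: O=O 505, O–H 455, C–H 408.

D(C=O) ≈ 791 kJ/mol

Let D be the C=O bond energy.
Σ(broken) = 4×408 + 2×505 = 2642
Σ(formed) = 2×D + 4×455 = 1820 + 2D
ΔH = Σ(broken) − Σ(formed) = (2642) − (1820 + 2D) = +822 − 2D
Setting this equal to −760 kJ gives 2D = 1582, so D = 791 kJ/mol.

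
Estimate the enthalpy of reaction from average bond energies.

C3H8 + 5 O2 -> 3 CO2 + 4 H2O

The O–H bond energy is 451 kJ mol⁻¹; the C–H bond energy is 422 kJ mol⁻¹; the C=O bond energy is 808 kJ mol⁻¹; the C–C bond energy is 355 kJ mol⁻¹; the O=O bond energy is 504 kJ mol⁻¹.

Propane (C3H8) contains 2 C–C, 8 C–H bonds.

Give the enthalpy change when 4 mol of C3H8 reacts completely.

Bonds broken (reactants):
  C–C: 2 × 355 = 710
  C–H: 8 × 422 = 3376
  O=O: 5 × 504 = 2520
  Σ(broken) = 6606 kJ
Bonds formed (products):
  C=O: 6 × 808 = 4848
  O–H: 8 × 451 = 3608
  Σ(formed) = 8456 kJ
ΔH = Σ(broken) − Σ(formed) = 6606 − 8456 = −1850 kJ
For 4× the reaction as written: 4 × (−1850) = −7400 kJ

ΔH = −7400 kJ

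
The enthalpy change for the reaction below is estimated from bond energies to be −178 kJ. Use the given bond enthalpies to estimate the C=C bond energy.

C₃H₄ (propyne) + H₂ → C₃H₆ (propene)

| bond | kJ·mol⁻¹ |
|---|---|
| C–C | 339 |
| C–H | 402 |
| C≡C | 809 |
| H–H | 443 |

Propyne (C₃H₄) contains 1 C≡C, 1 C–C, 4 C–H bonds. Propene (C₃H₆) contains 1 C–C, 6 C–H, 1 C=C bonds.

Let D be the C=C bond energy.
Σ(broken) = 1×809 + 1×339 + 4×402 + 1×443 = 3199
Σ(formed) = 1×339 + 6×402 + 1×D = 2751 + D
ΔH = Σ(broken) − Σ(formed) = (3199) − (2751 + D) = +448 − D
Setting this equal to −178 kJ gives D = 626 kJ/mol.

D(C=C) ≈ 626 kJ/mol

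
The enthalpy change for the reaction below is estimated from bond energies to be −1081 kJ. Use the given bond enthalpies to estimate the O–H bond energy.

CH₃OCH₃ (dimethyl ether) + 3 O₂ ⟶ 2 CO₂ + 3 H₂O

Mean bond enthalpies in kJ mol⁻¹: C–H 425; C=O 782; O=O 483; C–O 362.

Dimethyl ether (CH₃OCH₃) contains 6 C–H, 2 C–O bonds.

D(O–H) ≈ 446 kJ/mol

Let D be the O–H bond energy.
Σ(broken) = 6×425 + 2×362 + 3×483 = 4723
Σ(formed) = 4×782 + 6×D = 3128 + 6D
ΔH = Σ(broken) − Σ(formed) = (4723) − (3128 + 6D) = +1595 − 6D
Setting this equal to −1081 kJ gives 6D = 2676, so D = 446 kJ/mol.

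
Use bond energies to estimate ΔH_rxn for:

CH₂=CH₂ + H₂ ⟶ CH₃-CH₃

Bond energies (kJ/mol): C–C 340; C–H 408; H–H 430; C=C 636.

Bonds broken (reactants):
  C–H: 4 × 408 = 1632
  C=C: 1 × 636 = 636
  H–H: 1 × 430 = 430
  Σ(broken) = 2698 kJ
Bonds formed (products):
  C–C: 1 × 340 = 340
  C–H: 6 × 408 = 2448
  Σ(formed) = 2788 kJ
ΔH = Σ(broken) − Σ(formed) = 2698 − 2788 = −90 kJ

ΔH ≈ −90 kJ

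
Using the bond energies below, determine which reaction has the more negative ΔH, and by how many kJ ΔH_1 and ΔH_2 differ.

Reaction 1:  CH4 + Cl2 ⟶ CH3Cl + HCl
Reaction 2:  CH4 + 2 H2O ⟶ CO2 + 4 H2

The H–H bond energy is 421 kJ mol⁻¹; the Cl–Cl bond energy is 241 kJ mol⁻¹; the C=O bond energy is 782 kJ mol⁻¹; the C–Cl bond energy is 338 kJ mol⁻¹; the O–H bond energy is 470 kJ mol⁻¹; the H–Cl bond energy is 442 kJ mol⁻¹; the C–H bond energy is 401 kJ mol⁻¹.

Reaction 1:
  Bonds broken (reactants):
    C–H: 4 × 401 = 1604
    Cl–Cl: 1 × 241 = 241
    Σ(broken) = 1845 kJ
  Bonds formed (products):
    C–Cl: 1 × 338 = 338
    C–H: 3 × 401 = 1203
    H–Cl: 1 × 442 = 442
    Σ(formed) = 1983 kJ
  ΔH_1 = 1845 − 1983 = −138 kJ
Reaction 2:
  Bonds broken (reactants):
    C–H: 4 × 401 = 1604
    O–H: 4 × 470 = 1880
    Σ(broken) = 3484 kJ
  Bonds formed (products):
    C=O: 2 × 782 = 1564
    H–H: 4 × 421 = 1684
    Σ(formed) = 3248 kJ
  ΔH_2 = 3484 − 3248 = +236 kJ
ΔH_1 − ΔH_2 = −374 kJ, so reaction 1 has the more negative ΔH; |ΔH_1 − ΔH_2| = 374 kJ.

Reaction 1, by 374 kJ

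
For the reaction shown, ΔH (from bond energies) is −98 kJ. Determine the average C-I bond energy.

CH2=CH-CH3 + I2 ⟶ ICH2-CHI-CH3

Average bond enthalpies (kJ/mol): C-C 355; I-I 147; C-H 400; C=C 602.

Let D be the C-I bond energy.
Σ(broken) = 1×355 + 6×400 + 1×602 + 1×147 = 3504
Σ(formed) = 2×355 + 6×400 + 2×D = 3110 + 2D
ΔH = Σ(broken) − Σ(formed) = (3504) − (3110 + 2D) = +394 − 2D
Setting this equal to −98 kJ gives 2D = 492, so D = 246 kJ/mol.

D(C-I) ≈ 246 kJ/mol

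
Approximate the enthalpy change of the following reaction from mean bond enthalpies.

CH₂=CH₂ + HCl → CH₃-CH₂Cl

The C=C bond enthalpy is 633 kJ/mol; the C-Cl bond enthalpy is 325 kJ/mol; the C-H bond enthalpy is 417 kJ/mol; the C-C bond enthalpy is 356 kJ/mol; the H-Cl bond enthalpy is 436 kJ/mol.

Bonds broken (reactants):
  C-H: 4 × 417 = 1668
  C=C: 1 × 633 = 633
  H-Cl: 1 × 436 = 436
  Σ(broken) = 2737 kJ
Bonds formed (products):
  C-C: 1 × 356 = 356
  C-Cl: 1 × 325 = 325
  C-H: 5 × 417 = 2085
  Σ(formed) = 2766 kJ
ΔH = Σ(broken) − Σ(formed) = 2737 − 2766 = −29 kJ

ΔH ≈ −29 kJ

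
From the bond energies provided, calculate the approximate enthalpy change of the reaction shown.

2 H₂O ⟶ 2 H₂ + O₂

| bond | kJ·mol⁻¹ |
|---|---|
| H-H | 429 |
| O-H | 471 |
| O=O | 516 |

ΔH ≈ +510 kJ

Bonds broken (reactants):
  O-H: 4 × 471 = 1884
  Σ(broken) = 1884 kJ
Bonds formed (products):
  H-H: 2 × 429 = 858
  O=O: 1 × 516 = 516
  Σ(formed) = 1374 kJ
ΔH = Σ(broken) − Σ(formed) = 1884 − 1374 = +510 kJ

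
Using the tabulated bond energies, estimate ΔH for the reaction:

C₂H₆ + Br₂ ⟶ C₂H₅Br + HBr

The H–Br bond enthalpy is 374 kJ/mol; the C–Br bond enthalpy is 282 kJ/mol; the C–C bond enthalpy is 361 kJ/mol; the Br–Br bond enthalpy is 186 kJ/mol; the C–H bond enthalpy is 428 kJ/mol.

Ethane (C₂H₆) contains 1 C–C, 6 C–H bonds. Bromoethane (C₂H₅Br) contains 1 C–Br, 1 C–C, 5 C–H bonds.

ΔH ≈ −42 kJ

Bonds broken (reactants):
  Br–Br: 1 × 186 = 186
  C–C: 1 × 361 = 361
  C–H: 6 × 428 = 2568
  Σ(broken) = 3115 kJ
Bonds formed (products):
  C–Br: 1 × 282 = 282
  C–C: 1 × 361 = 361
  C–H: 5 × 428 = 2140
  H–Br: 1 × 374 = 374
  Σ(formed) = 3157 kJ
ΔH = Σ(broken) − Σ(formed) = 3115 − 3157 = −42 kJ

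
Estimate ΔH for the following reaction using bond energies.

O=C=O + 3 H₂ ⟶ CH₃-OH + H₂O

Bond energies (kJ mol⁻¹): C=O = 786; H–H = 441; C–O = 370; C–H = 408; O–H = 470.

ΔH ≈ −109 kJ

Bonds broken (reactants):
  C=O: 2 × 786 = 1572
  H–H: 3 × 441 = 1323
  Σ(broken) = 2895 kJ
Bonds formed (products):
  C–H: 3 × 408 = 1224
  C–O: 1 × 370 = 370
  O–H: 3 × 470 = 1410
  Σ(formed) = 3004 kJ
ΔH = Σ(broken) − Σ(formed) = 2895 − 3004 = −109 kJ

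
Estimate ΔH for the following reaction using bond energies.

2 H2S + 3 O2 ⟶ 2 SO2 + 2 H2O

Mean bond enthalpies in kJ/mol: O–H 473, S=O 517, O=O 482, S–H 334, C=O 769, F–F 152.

ΔH ≈ −1178 kJ

Bonds broken (reactants):
  O=O: 3 × 482 = 1446
  S–H: 4 × 334 = 1336
  Σ(broken) = 2782 kJ
Bonds formed (products):
  O–H: 4 × 473 = 1892
  S=O: 4 × 517 = 2068
  Σ(formed) = 3960 kJ
ΔH = Σ(broken) − Σ(formed) = 2782 − 3960 = −1178 kJ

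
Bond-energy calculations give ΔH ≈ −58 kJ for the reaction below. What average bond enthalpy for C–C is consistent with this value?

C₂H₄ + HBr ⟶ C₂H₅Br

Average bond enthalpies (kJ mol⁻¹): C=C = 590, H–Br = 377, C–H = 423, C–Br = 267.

D(C–C) ≈ 335 kJ/mol

Let D be the C–C bond energy.
Σ(broken) = 4×423 + 1×590 + 1×377 = 2659
Σ(formed) = 1×267 + 1×D + 5×423 = 2382 + D
ΔH = Σ(broken) − Σ(formed) = (2659) − (2382 + D) = +277 − D
Setting this equal to −58 kJ gives D = 335 kJ/mol.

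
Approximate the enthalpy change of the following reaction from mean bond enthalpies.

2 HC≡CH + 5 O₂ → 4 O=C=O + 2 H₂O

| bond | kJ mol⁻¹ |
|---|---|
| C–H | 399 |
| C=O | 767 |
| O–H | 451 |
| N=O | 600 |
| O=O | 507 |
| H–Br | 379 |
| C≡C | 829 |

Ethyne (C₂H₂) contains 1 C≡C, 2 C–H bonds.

Bonds broken (reactants):
  C≡C: 2 × 829 = 1658
  C–H: 4 × 399 = 1596
  O=O: 5 × 507 = 2535
  Σ(broken) = 5789 kJ
Bonds formed (products):
  C=O: 8 × 767 = 6136
  O–H: 4 × 451 = 1804
  Σ(formed) = 7940 kJ
ΔH = Σ(broken) − Σ(formed) = 5789 − 7940 = −2151 kJ

ΔH ≈ −2151 kJ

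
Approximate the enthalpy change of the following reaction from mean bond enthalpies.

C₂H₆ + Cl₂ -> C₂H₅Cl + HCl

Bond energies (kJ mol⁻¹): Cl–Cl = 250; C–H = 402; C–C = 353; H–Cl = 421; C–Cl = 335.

ΔH ≈ −104 kJ

Bonds broken (reactants):
  C–C: 1 × 353 = 353
  C–H: 6 × 402 = 2412
  Cl–Cl: 1 × 250 = 250
  Σ(broken) = 3015 kJ
Bonds formed (products):
  C–C: 1 × 353 = 353
  C–Cl: 1 × 335 = 335
  C–H: 5 × 402 = 2010
  H–Cl: 1 × 421 = 421
  Σ(formed) = 3119 kJ
ΔH = Σ(broken) − Σ(formed) = 3015 − 3119 = −104 kJ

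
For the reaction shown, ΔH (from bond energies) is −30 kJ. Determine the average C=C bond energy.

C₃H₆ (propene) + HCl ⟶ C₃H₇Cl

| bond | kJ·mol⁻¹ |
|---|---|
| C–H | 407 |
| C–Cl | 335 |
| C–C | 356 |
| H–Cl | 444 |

D(C=C) ≈ 624 kJ/mol

Let D be the C=C bond energy.
Σ(broken) = 1×356 + 6×407 + 1×D + 1×444 = 3242 + D
Σ(formed) = 2×356 + 1×335 + 7×407 = 3896
ΔH = Σ(broken) − Σ(formed) = (3242 + D) − (3896) = −654 + D
Setting this equal to −30 kJ gives D = 624 kJ/mol.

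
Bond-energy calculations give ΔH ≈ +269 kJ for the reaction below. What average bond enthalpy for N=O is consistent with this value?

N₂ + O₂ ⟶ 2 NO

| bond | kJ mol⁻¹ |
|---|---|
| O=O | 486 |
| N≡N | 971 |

D(N=O) ≈ 594 kJ/mol

Let D be the N=O bond energy.
Σ(broken) = 1×971 + 1×486 = 1457
Σ(formed) = 2×D = 2D
ΔH = Σ(broken) − Σ(formed) = (1457) − (2D) = +1457 − 2D
Setting this equal to +269 kJ gives 2D = 1188, so D = 594 kJ/mol.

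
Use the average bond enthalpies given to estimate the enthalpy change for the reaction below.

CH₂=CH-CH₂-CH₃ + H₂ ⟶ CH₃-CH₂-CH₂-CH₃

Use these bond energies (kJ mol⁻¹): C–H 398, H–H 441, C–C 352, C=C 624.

Bonds broken (reactants):
  C–C: 2 × 352 = 704
  C–H: 8 × 398 = 3184
  C=C: 1 × 624 = 624
  H–H: 1 × 441 = 441
  Σ(broken) = 4953 kJ
Bonds formed (products):
  C–C: 3 × 352 = 1056
  C–H: 10 × 398 = 3980
  Σ(formed) = 5036 kJ
ΔH = Σ(broken) − Σ(formed) = 4953 − 5036 = −83 kJ

ΔH ≈ −83 kJ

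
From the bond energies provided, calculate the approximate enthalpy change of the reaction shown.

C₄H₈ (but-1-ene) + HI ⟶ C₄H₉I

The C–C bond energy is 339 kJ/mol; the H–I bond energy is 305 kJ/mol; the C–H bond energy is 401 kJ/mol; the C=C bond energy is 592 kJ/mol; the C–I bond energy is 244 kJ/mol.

ΔH ≈ −87 kJ

Bonds broken (reactants):
  C–C: 2 × 339 = 678
  C–H: 8 × 401 = 3208
  C=C: 1 × 592 = 592
  H–I: 1 × 305 = 305
  Σ(broken) = 4783 kJ
Bonds formed (products):
  C–C: 3 × 339 = 1017
  C–H: 9 × 401 = 3609
  C–I: 1 × 244 = 244
  Σ(formed) = 4870 kJ
ΔH = Σ(broken) − Σ(formed) = 4783 − 4870 = −87 kJ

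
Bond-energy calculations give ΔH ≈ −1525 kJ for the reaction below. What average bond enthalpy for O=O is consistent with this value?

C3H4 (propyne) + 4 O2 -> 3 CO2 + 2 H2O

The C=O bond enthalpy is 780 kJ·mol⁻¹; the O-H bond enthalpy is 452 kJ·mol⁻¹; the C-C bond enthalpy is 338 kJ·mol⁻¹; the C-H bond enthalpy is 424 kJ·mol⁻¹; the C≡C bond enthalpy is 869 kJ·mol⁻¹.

D(O=O) ≈ 515 kJ/mol

Let D be the O=O bond energy.
Σ(broken) = 1×869 + 1×338 + 4×424 + 4×D = 2903 + 4D
Σ(formed) = 6×780 + 4×452 = 6488
ΔH = Σ(broken) − Σ(formed) = (2903 + 4D) − (6488) = −3585 + 4D
Setting this equal to −1525 kJ gives 4D = 2060, so D = 515 kJ/mol.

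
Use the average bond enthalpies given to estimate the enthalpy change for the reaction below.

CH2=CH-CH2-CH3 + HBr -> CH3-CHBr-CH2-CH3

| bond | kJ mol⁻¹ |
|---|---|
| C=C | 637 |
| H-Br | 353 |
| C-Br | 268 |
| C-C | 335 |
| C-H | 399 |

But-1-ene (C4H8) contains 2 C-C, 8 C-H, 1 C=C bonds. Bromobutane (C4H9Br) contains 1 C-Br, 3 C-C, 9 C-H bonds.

Bonds broken (reactants):
  C-C: 2 × 335 = 670
  C-H: 8 × 399 = 3192
  C=C: 1 × 637 = 637
  H-Br: 1 × 353 = 353
  Σ(broken) = 4852 kJ
Bonds formed (products):
  C-Br: 1 × 268 = 268
  C-C: 3 × 335 = 1005
  C-H: 9 × 399 = 3591
  Σ(formed) = 4864 kJ
ΔH = Σ(broken) − Σ(formed) = 4852 − 4864 = −12 kJ

ΔH ≈ −12 kJ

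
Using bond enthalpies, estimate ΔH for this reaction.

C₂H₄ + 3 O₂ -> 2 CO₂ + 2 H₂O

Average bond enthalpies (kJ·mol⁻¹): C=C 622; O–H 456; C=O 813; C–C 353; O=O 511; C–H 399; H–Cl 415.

Bonds broken (reactants):
  C–H: 4 × 399 = 1596
  C=C: 1 × 622 = 622
  O=O: 3 × 511 = 1533
  Σ(broken) = 3751 kJ
Bonds formed (products):
  C=O: 4 × 813 = 3252
  O–H: 4 × 456 = 1824
  Σ(formed) = 5076 kJ
ΔH = Σ(broken) − Σ(formed) = 3751 − 5076 = −1325 kJ

ΔH ≈ −1325 kJ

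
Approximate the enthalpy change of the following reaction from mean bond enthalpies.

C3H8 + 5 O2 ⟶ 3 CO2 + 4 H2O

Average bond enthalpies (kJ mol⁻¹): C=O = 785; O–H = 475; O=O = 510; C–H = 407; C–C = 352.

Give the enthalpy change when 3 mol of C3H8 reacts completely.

ΔH = −6000 kJ

Bonds broken (reactants):
  C–C: 2 × 352 = 704
  C–H: 8 × 407 = 3256
  O=O: 5 × 510 = 2550
  Σ(broken) = 6510 kJ
Bonds formed (products):
  C=O: 6 × 785 = 4710
  O–H: 8 × 475 = 3800
  Σ(formed) = 8510 kJ
ΔH = Σ(broken) − Σ(formed) = 6510 − 8510 = −2000 kJ
For 3× the reaction as written: 3 × (−2000) = −6000 kJ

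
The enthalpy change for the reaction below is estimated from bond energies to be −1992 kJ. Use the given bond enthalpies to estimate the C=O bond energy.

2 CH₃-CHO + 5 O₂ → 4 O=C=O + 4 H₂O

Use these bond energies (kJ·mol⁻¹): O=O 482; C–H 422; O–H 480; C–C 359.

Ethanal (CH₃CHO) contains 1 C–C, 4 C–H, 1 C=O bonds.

Let D be the C=O bond energy.
Σ(broken) = 2×359 + 8×422 + 2×D + 5×482 = 6504 + 2D
Σ(formed) = 8×D + 8×480 = 3840 + 8D
ΔH = Σ(broken) − Σ(formed) = (6504 + 2D) − (3840 + 8D) = +2664 − 6D
Setting this equal to −1992 kJ gives 6D = 4656, so D = 776 kJ/mol.

D(C=O) ≈ 776 kJ/mol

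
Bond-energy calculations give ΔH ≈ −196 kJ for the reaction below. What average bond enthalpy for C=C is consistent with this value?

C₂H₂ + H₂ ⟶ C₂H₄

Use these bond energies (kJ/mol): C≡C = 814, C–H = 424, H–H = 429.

D(C=C) ≈ 591 kJ/mol

Let D be the C=C bond energy.
Σ(broken) = 1×814 + 2×424 + 1×429 = 2091
Σ(formed) = 4×424 + 1×D = 1696 + D
ΔH = Σ(broken) − Σ(formed) = (2091) − (1696 + D) = +395 − D
Setting this equal to −196 kJ gives D = 591 kJ/mol.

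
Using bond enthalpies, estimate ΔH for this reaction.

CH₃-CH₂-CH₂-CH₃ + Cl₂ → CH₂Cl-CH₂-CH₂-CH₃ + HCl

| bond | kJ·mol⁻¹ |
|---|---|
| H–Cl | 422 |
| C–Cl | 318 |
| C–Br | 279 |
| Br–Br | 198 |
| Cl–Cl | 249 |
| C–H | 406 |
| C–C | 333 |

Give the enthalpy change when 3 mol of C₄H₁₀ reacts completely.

ΔH = −255 kJ

Bonds broken (reactants):
  C–C: 3 × 333 = 999
  C–H: 10 × 406 = 4060
  Cl–Cl: 1 × 249 = 249
  Σ(broken) = 5308 kJ
Bonds formed (products):
  C–C: 3 × 333 = 999
  C–Cl: 1 × 318 = 318
  C–H: 9 × 406 = 3654
  H–Cl: 1 × 422 = 422
  Σ(formed) = 5393 kJ
ΔH = Σ(broken) − Σ(formed) = 5308 − 5393 = −85 kJ
For 3× the reaction as written: 3 × (−85) = −255 kJ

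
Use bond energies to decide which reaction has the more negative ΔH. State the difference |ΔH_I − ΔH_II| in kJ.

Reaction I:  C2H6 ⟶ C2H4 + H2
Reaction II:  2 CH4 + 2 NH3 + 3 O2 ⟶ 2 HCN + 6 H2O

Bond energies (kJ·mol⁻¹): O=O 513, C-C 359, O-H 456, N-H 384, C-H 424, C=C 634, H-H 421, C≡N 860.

Reaction I:
  Bonds broken (reactants):
    C-C: 1 × 359 = 359
    C-H: 6 × 424 = 2544
    Σ(broken) = 2903 kJ
  Bonds formed (products):
    C-H: 4 × 424 = 1696
    C=C: 1 × 634 = 634
    H-H: 1 × 421 = 421
    Σ(formed) = 2751 kJ
  ΔH_I = 2903 − 2751 = +152 kJ
Reaction II:
  Bonds broken (reactants):
    C-H: 8 × 424 = 3392
    N-H: 6 × 384 = 2304
    O=O: 3 × 513 = 1539
    Σ(broken) = 7235 kJ
  Bonds formed (products):
    C≡N: 2 × 860 = 1720
    C-H: 2 × 424 = 848
    O-H: 12 × 456 = 5472
    Σ(formed) = 8040 kJ
  ΔH_II = 7235 − 8040 = −805 kJ
ΔH_I − ΔH_II = +957 kJ, so reaction II has the more negative ΔH; |ΔH_I − ΔH_II| = 957 kJ.

Reaction II, by 957 kJ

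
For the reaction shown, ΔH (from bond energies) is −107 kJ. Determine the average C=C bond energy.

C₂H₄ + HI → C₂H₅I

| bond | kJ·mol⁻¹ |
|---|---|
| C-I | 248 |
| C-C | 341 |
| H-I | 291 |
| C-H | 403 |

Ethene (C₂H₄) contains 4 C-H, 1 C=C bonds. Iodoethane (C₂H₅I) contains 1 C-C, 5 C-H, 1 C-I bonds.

D(C=C) ≈ 594 kJ/mol

Let D be the C=C bond energy.
Σ(broken) = 4×403 + 1×D + 1×291 = 1903 + D
Σ(formed) = 1×341 + 5×403 + 1×248 = 2604
ΔH = Σ(broken) − Σ(formed) = (1903 + D) − (2604) = −701 + D
Setting this equal to −107 kJ gives D = 594 kJ/mol.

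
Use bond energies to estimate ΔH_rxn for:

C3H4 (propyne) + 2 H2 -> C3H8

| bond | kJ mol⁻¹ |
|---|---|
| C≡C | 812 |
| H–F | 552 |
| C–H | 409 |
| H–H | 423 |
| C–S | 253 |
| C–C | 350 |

Bonds broken (reactants):
  C≡C: 1 × 812 = 812
  C–C: 1 × 350 = 350
  C–H: 4 × 409 = 1636
  H–H: 2 × 423 = 846
  Σ(broken) = 3644 kJ
Bonds formed (products):
  C–C: 2 × 350 = 700
  C–H: 8 × 409 = 3272
  Σ(formed) = 3972 kJ
ΔH = Σ(broken) − Σ(formed) = 3644 − 3972 = −328 kJ

ΔH ≈ −328 kJ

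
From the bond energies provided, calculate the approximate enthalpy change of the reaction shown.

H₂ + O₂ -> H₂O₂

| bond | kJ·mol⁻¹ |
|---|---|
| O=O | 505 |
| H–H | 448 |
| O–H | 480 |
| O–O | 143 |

Bonds broken (reactants):
  H–H: 1 × 448 = 448
  O=O: 1 × 505 = 505
  Σ(broken) = 953 kJ
Bonds formed (products):
  O–H: 2 × 480 = 960
  O–O: 1 × 143 = 143
  Σ(formed) = 1103 kJ
ΔH = Σ(broken) − Σ(formed) = 953 − 1103 = −150 kJ

ΔH ≈ −150 kJ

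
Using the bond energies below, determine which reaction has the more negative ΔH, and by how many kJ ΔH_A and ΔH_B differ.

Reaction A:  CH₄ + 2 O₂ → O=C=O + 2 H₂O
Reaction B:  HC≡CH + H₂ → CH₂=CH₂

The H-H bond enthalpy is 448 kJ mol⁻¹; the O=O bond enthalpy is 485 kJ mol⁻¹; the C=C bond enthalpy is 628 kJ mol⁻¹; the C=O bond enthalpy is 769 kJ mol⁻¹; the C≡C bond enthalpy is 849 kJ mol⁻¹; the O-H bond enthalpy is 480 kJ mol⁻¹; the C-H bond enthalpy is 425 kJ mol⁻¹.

Reaction A:
  Bonds broken (reactants):
    C-H: 4 × 425 = 1700
    O=O: 2 × 485 = 970
    Σ(broken) = 2670 kJ
  Bonds formed (products):
    C=O: 2 × 769 = 1538
    O-H: 4 × 480 = 1920
    Σ(formed) = 3458 kJ
  ΔH_A = 2670 − 3458 = −788 kJ
Reaction B:
  Bonds broken (reactants):
    C≡C: 1 × 849 = 849
    C-H: 2 × 425 = 850
    H-H: 1 × 448 = 448
    Σ(broken) = 2147 kJ
  Bonds formed (products):
    C-H: 4 × 425 = 1700
    C=C: 1 × 628 = 628
    Σ(formed) = 2328 kJ
  ΔH_B = 2147 − 2328 = −181 kJ
ΔH_A − ΔH_B = −607 kJ, so reaction A has the more negative ΔH; |ΔH_A − ΔH_B| = 607 kJ.

Reaction A, by 607 kJ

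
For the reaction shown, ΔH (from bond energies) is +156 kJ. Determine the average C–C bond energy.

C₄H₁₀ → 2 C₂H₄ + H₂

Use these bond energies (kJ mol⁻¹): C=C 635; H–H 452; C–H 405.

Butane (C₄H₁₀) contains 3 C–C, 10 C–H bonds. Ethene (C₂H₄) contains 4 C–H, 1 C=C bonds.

D(C–C) ≈ 356 kJ/mol

Let D be the C–C bond energy.
Σ(broken) = 3×D + 10×405 = 4050 + 3D
Σ(formed) = 8×405 + 2×635 + 1×452 = 4962
ΔH = Σ(broken) − Σ(formed) = (4050 + 3D) − (4962) = −912 + 3D
Setting this equal to +156 kJ gives 3D = 1068, so D = 356 kJ/mol.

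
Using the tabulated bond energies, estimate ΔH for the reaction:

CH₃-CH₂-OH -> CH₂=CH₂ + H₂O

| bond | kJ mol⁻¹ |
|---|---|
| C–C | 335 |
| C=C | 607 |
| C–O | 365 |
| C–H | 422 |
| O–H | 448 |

Bonds broken (reactants):
  C–C: 1 × 335 = 335
  C–H: 5 × 422 = 2110
  C–O: 1 × 365 = 365
  O–H: 1 × 448 = 448
  Σ(broken) = 3258 kJ
Bonds formed (products):
  C–H: 4 × 422 = 1688
  C=C: 1 × 607 = 607
  O–H: 2 × 448 = 896
  Σ(formed) = 3191 kJ
ΔH = Σ(broken) − Σ(formed) = 3258 − 3191 = +67 kJ

ΔH ≈ +67 kJ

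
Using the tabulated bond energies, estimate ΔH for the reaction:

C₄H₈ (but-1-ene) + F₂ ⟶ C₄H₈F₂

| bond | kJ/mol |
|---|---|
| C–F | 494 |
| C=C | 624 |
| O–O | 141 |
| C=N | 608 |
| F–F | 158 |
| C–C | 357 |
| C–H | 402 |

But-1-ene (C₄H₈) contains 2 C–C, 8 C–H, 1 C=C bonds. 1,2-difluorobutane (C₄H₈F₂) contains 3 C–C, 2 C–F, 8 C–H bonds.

ΔH ≈ −563 kJ

Bonds broken (reactants):
  C–C: 2 × 357 = 714
  C–H: 8 × 402 = 3216
  C=C: 1 × 624 = 624
  F–F: 1 × 158 = 158
  Σ(broken) = 4712 kJ
Bonds formed (products):
  C–C: 3 × 357 = 1071
  C–F: 2 × 494 = 988
  C–H: 8 × 402 = 3216
  Σ(formed) = 5275 kJ
ΔH = Σ(broken) − Σ(formed) = 4712 − 5275 = −563 kJ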